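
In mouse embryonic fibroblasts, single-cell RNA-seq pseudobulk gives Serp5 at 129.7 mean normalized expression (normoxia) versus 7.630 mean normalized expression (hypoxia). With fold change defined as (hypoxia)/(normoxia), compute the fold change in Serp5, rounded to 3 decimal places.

Fold change = 7.630 / 129.7 = 0.0588
Serp5 is downregulated.

0.059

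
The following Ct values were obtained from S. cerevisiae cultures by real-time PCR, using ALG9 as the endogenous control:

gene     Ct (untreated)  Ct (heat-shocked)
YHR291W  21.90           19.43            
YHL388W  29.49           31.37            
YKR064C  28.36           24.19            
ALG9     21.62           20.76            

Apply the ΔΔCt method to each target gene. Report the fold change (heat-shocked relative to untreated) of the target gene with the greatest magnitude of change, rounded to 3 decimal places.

YHR291W: ΔΔCt = (19.43−20.76) − (21.90−21.62) = -1.33 − 0.28 = -1.61; fold change = 2^1.61 = 3.053
YHL388W: ΔΔCt = (31.37−20.76) − (29.49−21.62) = 10.61 − 7.87 = 2.74; fold change = 2^-2.74 = 0.150
YKR064C: ΔΔCt = (24.19−20.76) − (28.36−21.62) = 3.43 − 6.74 = -3.31; fold change = 2^3.31 = 9.918
YKR064C has the largest |ΔΔCt| = 3.31.

9.918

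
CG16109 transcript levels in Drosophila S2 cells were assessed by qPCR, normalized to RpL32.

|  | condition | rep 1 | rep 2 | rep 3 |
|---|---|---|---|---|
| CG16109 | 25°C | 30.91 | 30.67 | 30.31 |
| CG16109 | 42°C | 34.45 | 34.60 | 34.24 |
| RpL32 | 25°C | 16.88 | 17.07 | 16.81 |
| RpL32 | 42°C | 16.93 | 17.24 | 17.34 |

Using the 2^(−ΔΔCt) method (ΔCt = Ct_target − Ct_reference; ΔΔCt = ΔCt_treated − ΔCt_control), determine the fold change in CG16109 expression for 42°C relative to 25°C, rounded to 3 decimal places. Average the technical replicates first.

Mean Ct: CG16109 25°C 30.630; CG16109 42°C 34.430; RpL32 25°C 16.920; RpL32 42°C 17.170
ΔCt(25°C) = 30.630 − 16.920 = 13.710
ΔCt(42°C) = 34.430 − 17.170 = 17.260
ΔΔCt = 17.260 − 13.710 = 3.550
Fold change = 2^(−3.550) = 0.0854

0.085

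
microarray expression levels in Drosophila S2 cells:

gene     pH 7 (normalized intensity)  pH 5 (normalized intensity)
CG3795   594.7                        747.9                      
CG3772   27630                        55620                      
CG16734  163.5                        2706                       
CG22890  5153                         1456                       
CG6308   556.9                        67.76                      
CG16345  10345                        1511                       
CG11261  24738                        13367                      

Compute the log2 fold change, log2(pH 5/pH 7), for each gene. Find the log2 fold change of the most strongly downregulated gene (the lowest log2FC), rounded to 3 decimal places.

log2(747.9/594.7) = 0.331  (CG3795)
log2(55620/27630) = 1.009  (CG3772)
log2(2706/163.5) = 4.049  (CG16734)
log2(1456/5153) = -1.823  (CG22890)
log2(67.76/556.9) = -3.039  (CG6308)
log2(1511/10345) = -2.775  (CG16345)
log2(13367/24738) = -0.888  (CG11261)
CG6308 is most strongly downregulated.

-3.039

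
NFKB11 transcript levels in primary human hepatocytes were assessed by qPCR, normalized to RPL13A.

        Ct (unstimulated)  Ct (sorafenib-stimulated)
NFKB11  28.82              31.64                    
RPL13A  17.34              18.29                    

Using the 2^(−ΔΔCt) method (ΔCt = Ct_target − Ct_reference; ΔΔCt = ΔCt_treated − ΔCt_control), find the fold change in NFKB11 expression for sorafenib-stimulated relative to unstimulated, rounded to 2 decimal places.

ΔCt(unstimulated) = 28.820 − 17.340 = 11.480
ΔCt(sorafenib-stimulated) = 31.640 − 18.290 = 13.350
ΔΔCt = 13.350 − 11.480 = 1.870
Fold change = 2^(−1.870) = 0.274

0.27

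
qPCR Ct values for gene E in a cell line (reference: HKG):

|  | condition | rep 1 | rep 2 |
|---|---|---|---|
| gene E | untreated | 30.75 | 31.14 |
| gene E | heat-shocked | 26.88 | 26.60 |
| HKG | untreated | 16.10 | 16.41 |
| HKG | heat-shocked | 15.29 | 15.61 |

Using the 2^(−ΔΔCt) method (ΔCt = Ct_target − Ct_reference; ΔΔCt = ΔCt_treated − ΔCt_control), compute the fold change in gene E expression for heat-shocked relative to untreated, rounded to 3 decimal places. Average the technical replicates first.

Mean Ct: gene E untreated 30.945; gene E heat-shocked 26.740; HKG untreated 16.255; HKG heat-shocked 15.450
ΔCt(untreated) = 30.945 − 16.255 = 14.690
ΔCt(heat-shocked) = 26.740 − 15.450 = 11.290
ΔΔCt = 11.290 − 14.690 = -3.400
Fold change = 2^(−(-3.400)) = 2^3.400 = 10.5561

10.556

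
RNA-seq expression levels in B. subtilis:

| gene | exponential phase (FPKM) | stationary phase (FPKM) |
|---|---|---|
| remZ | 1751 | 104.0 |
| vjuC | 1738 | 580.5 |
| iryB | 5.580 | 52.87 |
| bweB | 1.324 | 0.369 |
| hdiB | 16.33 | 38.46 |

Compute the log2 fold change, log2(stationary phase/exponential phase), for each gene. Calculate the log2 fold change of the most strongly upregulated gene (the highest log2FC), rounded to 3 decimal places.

log2(104.0/1751) = -4.074  (remZ)
log2(580.5/1738) = -1.582  (vjuC)
log2(52.87/5.580) = 3.244  (iryB)
log2(0.369/1.324) = -1.843  (bweB)
log2(38.46/16.33) = 1.236  (hdiB)
iryB is most strongly upregulated.

3.244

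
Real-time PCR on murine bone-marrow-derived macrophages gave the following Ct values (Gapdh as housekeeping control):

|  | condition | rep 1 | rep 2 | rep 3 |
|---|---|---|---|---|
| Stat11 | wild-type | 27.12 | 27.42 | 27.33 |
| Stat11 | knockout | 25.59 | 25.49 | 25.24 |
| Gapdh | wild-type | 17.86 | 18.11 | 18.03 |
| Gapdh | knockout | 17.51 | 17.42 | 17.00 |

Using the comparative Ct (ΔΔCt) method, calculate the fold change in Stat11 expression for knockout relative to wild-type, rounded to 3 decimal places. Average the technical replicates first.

2.235

Mean Ct: Stat11 wild-type 27.290; Stat11 knockout 25.440; Gapdh wild-type 18.000; Gapdh knockout 17.310
ΔCt(wild-type) = 27.290 − 18.000 = 9.290
ΔCt(knockout) = 25.440 − 17.310 = 8.130
ΔΔCt = 8.130 − 9.290 = -1.160
Fold change = 2^(−(-1.160)) = 2^1.160 = 2.2346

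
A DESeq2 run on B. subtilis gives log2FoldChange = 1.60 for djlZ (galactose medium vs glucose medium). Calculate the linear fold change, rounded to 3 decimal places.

3.031

Fold change = 2^(1.60) = 3.0314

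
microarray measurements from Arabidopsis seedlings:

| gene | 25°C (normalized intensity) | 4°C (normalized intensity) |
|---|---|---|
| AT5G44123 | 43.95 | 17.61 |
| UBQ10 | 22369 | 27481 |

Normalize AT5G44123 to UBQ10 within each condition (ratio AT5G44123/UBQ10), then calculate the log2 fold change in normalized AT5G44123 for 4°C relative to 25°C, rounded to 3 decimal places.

AT5G44123/UBQ10 (25°C) = 43.95 / 22369 = 0.0019648
AT5G44123/UBQ10 (4°C) = 17.61 / 27481 = 0.00064081
Fold change = 0.00064081 / 0.0019648 = 0.3261
log2(0.3261) = -1.6164

-1.616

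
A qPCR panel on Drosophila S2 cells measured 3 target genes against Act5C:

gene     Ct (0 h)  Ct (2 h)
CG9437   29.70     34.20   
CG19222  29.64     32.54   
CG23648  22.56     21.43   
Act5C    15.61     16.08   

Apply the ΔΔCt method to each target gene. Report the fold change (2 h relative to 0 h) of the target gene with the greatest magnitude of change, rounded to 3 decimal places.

CG9437: ΔΔCt = (34.20−16.08) − (29.70−15.61) = 18.12 − 14.09 = 4.03; fold change = 2^-4.03 = 0.061
CG19222: ΔΔCt = (32.54−16.08) − (29.64−15.61) = 16.46 − 14.03 = 2.43; fold change = 2^-2.43 = 0.186
CG23648: ΔΔCt = (21.43−16.08) − (22.56−15.61) = 5.35 − 6.95 = -1.60; fold change = 2^1.60 = 3.031
CG9437 has the largest |ΔΔCt| = 4.03.

0.061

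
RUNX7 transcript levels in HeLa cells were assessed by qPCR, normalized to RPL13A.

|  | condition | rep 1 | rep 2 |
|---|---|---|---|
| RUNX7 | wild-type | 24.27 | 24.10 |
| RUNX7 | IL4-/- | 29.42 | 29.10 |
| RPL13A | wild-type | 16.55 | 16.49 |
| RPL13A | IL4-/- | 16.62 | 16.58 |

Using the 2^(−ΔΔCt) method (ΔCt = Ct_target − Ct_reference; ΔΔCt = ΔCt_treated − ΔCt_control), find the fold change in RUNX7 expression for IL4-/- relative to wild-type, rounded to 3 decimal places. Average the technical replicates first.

0.031

Mean Ct: RUNX7 wild-type 24.185; RUNX7 IL4-/- 29.260; RPL13A wild-type 16.520; RPL13A IL4-/- 16.600
ΔCt(wild-type) = 24.185 − 16.520 = 7.665
ΔCt(IL4-/-) = 29.260 − 16.600 = 12.660
ΔΔCt = 12.660 − 7.665 = 4.995
Fold change = 2^(−4.995) = 0.0314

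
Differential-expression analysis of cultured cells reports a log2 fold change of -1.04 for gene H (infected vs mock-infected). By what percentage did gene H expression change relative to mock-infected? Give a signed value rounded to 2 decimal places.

-51.37%

Fold change = 2^(-1.04) = 0.4863
Percent change = (FC − 1) × 100% = (0.4863 − 1) × 100 = -51.37%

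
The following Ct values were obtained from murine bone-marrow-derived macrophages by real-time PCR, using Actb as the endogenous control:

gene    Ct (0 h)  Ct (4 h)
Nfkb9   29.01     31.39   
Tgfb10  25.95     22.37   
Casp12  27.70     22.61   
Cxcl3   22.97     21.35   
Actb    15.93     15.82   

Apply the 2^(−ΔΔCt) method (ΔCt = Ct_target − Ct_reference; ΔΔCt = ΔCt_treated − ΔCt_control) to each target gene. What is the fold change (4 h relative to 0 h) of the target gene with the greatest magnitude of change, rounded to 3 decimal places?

31.559

Nfkb9: ΔΔCt = (31.39−15.82) − (29.01−15.93) = 15.57 − 13.08 = 2.49; fold change = 2^-2.49 = 0.178
Tgfb10: ΔΔCt = (22.37−15.82) − (25.95−15.93) = 6.55 − 10.02 = -3.47; fold change = 2^3.47 = 11.081
Casp12: ΔΔCt = (22.61−15.82) − (27.70−15.93) = 6.79 − 11.77 = -4.98; fold change = 2^4.98 = 31.559
Cxcl3: ΔΔCt = (21.35−15.82) − (22.97−15.93) = 5.53 − 7.04 = -1.51; fold change = 2^1.51 = 2.848
Casp12 has the largest |ΔΔCt| = 4.98.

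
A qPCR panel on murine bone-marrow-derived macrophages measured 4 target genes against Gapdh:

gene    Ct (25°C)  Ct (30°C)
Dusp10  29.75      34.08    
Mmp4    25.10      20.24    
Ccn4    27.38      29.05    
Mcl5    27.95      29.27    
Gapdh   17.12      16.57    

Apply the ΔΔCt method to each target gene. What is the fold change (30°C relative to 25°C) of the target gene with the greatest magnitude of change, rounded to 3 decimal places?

Dusp10: ΔΔCt = (34.08−16.57) − (29.75−17.12) = 17.51 − 12.63 = 4.88; fold change = 2^-4.88 = 0.034
Mmp4: ΔΔCt = (20.24−16.57) − (25.10−17.12) = 3.67 − 7.98 = -4.31; fold change = 2^4.31 = 19.835
Ccn4: ΔΔCt = (29.05−16.57) − (27.38−17.12) = 12.48 − 10.26 = 2.22; fold change = 2^-2.22 = 0.215
Mcl5: ΔΔCt = (29.27−16.57) − (27.95−17.12) = 12.70 − 10.83 = 1.87; fold change = 2^-1.87 = 0.274
Dusp10 has the largest |ΔΔCt| = 4.88.

0.034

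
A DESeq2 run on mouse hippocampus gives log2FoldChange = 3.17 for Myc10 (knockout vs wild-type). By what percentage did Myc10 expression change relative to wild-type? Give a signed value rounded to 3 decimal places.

800.047%

Fold change = 2^(3.17) = 9.0005
Percent change = (FC − 1) × 100% = (9.0005 − 1) × 100 = 800.047%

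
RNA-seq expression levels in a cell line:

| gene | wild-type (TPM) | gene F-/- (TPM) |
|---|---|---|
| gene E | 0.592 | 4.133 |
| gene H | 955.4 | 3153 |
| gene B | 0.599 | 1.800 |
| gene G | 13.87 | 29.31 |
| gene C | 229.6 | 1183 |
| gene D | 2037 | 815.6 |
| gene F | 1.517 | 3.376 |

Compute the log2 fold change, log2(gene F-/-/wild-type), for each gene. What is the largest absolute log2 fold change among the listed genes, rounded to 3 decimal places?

2.804

log2(4.133/0.592) = 2.804  (gene E)
log2(3153/955.4) = 1.723  (gene H)
log2(1.800/0.599) = 1.587  (gene B)
log2(29.31/13.87) = 1.079  (gene G)
log2(1183/229.6) = 2.365  (gene C)
log2(815.6/2037) = -1.321  (gene D)
log2(3.376/1.517) = 1.154  (gene F)
The largest magnitude belongs to gene E.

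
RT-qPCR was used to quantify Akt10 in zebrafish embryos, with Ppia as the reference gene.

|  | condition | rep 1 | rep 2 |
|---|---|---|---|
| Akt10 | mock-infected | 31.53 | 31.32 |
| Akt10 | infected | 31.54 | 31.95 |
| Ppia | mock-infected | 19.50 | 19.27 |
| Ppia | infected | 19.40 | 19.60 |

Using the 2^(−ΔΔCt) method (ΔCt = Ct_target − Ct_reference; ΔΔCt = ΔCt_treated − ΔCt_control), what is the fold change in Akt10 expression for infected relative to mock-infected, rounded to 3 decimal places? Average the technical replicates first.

Mean Ct: Akt10 mock-infected 31.425; Akt10 infected 31.745; Ppia mock-infected 19.385; Ppia infected 19.500
ΔCt(mock-infected) = 31.425 − 19.385 = 12.040
ΔCt(infected) = 31.745 − 19.500 = 12.245
ΔΔCt = 12.245 − 12.040 = 0.205
Fold change = 2^(−0.205) = 0.8675

0.868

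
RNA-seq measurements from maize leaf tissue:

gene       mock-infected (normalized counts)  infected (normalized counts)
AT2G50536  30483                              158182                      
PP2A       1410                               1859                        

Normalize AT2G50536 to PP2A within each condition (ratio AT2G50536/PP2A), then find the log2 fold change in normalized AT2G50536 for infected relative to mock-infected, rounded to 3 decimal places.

AT2G50536/PP2A (mock-infected) = 30483 / 1410 = 21.619
AT2G50536/PP2A (infected) = 158182 / 1859 = 85.09
Fold change = 85.09 / 21.619 = 3.9359
log2(3.9359) = 1.9767

1.977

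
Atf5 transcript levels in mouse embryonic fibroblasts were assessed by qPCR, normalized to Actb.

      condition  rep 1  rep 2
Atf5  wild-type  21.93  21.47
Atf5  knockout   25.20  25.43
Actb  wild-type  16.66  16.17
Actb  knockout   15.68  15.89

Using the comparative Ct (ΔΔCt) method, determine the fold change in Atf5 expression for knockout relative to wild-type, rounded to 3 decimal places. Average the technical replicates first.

0.053

Mean Ct: Atf5 wild-type 21.700; Atf5 knockout 25.315; Actb wild-type 16.415; Actb knockout 15.785
ΔCt(wild-type) = 21.700 − 16.415 = 5.285
ΔCt(knockout) = 25.315 − 15.785 = 9.530
ΔΔCt = 9.530 − 5.285 = 4.245
Fold change = 2^(−4.245) = 0.0527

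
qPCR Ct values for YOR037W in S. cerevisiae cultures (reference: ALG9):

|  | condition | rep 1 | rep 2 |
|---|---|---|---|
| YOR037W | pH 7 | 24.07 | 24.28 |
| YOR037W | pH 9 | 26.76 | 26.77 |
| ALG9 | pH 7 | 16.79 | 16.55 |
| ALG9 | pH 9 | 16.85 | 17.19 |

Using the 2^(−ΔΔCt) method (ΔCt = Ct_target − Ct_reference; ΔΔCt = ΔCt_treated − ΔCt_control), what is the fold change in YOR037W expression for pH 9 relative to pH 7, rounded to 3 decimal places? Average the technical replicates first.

0.212

Mean Ct: YOR037W pH 7 24.175; YOR037W pH 9 26.765; ALG9 pH 7 16.670; ALG9 pH 9 17.020
ΔCt(pH 7) = 24.175 − 16.670 = 7.505
ΔCt(pH 9) = 26.765 − 17.020 = 9.745
ΔΔCt = 9.745 − 7.505 = 2.240
Fold change = 2^(−2.240) = 0.2117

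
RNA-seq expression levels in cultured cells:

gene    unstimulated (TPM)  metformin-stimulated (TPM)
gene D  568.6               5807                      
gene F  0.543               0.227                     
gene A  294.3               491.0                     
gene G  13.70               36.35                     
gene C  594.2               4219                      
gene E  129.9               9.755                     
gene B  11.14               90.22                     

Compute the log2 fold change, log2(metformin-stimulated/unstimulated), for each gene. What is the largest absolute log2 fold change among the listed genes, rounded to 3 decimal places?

log2(5807/568.6) = 3.352  (gene D)
log2(0.227/0.543) = -1.258  (gene F)
log2(491.0/294.3) = 0.738  (gene A)
log2(36.35/13.70) = 1.408  (gene G)
log2(4219/594.2) = 2.828  (gene C)
log2(9.755/129.9) = -3.735  (gene E)
log2(90.22/11.14) = 3.018  (gene B)
The largest magnitude belongs to gene E.

3.735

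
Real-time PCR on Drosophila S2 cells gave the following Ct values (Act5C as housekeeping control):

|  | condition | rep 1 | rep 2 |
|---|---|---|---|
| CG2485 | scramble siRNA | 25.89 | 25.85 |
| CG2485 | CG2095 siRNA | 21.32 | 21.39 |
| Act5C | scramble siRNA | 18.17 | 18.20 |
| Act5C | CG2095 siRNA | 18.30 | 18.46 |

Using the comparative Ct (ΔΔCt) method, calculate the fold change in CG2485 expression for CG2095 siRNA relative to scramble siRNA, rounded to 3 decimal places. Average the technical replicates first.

Mean Ct: CG2485 scramble siRNA 25.870; CG2485 CG2095 siRNA 21.355; Act5C scramble siRNA 18.185; Act5C CG2095 siRNA 18.380
ΔCt(scramble siRNA) = 25.870 − 18.185 = 7.685
ΔCt(CG2095 siRNA) = 21.355 − 18.380 = 2.975
ΔΔCt = 2.975 − 7.685 = -4.710
Fold change = 2^(−(-4.710)) = 2^4.710 = 26.1729

26.173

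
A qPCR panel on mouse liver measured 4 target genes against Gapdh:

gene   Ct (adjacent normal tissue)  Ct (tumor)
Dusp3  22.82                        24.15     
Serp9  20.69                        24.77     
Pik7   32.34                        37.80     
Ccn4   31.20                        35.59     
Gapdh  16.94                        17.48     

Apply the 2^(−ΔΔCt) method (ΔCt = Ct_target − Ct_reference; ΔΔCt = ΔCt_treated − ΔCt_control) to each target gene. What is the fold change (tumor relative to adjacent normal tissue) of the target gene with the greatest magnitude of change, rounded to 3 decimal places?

Dusp3: ΔΔCt = (24.15−17.48) − (22.82−16.94) = 6.67 − 5.88 = 0.79; fold change = 2^-0.79 = 0.578
Serp9: ΔΔCt = (24.77−17.48) − (20.69−16.94) = 7.29 − 3.75 = 3.54; fold change = 2^-3.54 = 0.086
Pik7: ΔΔCt = (37.80−17.48) − (32.34−16.94) = 20.32 − 15.40 = 4.92; fold change = 2^-4.92 = 0.033
Ccn4: ΔΔCt = (35.59−17.48) − (31.20−16.94) = 18.11 − 14.26 = 3.85; fold change = 2^-3.85 = 0.069
Pik7 has the largest |ΔΔCt| = 4.92.

0.033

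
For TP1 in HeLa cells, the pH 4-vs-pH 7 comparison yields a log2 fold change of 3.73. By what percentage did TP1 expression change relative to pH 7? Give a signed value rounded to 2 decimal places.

1226.91%

Fold change = 2^(3.73) = 13.2691
Percent change = (FC − 1) × 100% = (13.2691 − 1) × 100 = 1226.91%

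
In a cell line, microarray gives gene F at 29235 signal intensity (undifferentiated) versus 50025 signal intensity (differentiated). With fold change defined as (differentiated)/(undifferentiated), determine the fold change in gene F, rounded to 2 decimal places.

Fold change = 50025 / 29235 = 1.711
gene F is upregulated.

1.71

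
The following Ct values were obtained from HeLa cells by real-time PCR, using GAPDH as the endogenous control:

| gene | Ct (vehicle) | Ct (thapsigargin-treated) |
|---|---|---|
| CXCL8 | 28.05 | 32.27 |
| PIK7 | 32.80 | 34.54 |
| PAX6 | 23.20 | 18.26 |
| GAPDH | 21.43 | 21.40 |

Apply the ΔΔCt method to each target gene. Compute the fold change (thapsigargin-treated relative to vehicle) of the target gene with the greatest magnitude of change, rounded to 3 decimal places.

30.065

CXCL8: ΔΔCt = (32.27−21.40) − (28.05−21.43) = 10.87 − 6.62 = 4.25; fold change = 2^-4.25 = 0.053
PIK7: ΔΔCt = (34.54−21.40) − (32.80−21.43) = 13.14 − 11.37 = 1.77; fold change = 2^-1.77 = 0.293
PAX6: ΔΔCt = (18.26−21.40) − (23.20−21.43) = -3.14 − 1.77 = -4.91; fold change = 2^4.91 = 30.065
PAX6 has the largest |ΔΔCt| = 4.91.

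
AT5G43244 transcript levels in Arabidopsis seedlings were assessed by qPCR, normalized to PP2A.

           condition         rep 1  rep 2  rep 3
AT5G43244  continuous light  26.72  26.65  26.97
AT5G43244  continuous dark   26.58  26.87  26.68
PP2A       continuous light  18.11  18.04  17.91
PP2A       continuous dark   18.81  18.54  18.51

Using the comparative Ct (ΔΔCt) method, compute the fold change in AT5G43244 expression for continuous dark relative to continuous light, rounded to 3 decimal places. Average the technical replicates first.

1.591

Mean Ct: AT5G43244 continuous light 26.780; AT5G43244 continuous dark 26.710; PP2A continuous light 18.020; PP2A continuous dark 18.620
ΔCt(continuous light) = 26.780 − 18.020 = 8.760
ΔCt(continuous dark) = 26.710 − 18.620 = 8.090
ΔΔCt = 8.090 − 8.760 = -0.670
Fold change = 2^(−(-0.670)) = 2^0.670 = 1.5911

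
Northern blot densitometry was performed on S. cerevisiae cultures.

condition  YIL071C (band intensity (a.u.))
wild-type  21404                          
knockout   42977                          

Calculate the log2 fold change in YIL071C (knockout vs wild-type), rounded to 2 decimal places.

1.01

Fold change = 42977 / 21404 = 2.0079
log2(2.0079) = 1.006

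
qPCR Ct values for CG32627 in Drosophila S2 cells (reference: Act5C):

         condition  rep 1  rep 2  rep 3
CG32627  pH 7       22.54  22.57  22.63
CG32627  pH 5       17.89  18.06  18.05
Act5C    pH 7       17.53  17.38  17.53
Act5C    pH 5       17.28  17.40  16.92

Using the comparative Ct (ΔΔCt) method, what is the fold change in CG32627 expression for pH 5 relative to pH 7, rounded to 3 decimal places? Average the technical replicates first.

19.698

Mean Ct: CG32627 pH 7 22.580; CG32627 pH 5 18.000; Act5C pH 7 17.480; Act5C pH 5 17.200
ΔCt(pH 7) = 22.580 − 17.480 = 5.100
ΔCt(pH 5) = 18.000 − 17.200 = 0.800
ΔΔCt = 0.800 − 5.100 = -4.300
Fold change = 2^(−(-4.300)) = 2^4.300 = 19.6983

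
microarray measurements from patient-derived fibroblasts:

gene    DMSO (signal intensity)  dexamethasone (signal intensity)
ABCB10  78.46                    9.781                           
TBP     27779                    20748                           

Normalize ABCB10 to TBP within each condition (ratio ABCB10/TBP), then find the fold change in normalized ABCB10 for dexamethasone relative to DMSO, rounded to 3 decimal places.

ABCB10/TBP (DMSO) = 78.46 / 27779 = 0.0028244
ABCB10/TBP (dexamethasone) = 9.781 / 20748 = 0.00047142
Fold change = 0.00047142 / 0.0028244 = 0.1669

0.167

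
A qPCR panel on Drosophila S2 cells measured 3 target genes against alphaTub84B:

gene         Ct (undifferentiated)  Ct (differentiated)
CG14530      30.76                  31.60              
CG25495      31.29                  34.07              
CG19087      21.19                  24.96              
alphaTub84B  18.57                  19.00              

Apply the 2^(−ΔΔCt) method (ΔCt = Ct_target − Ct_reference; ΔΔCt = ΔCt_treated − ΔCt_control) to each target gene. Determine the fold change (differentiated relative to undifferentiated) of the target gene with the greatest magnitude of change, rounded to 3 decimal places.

0.099

CG14530: ΔΔCt = (31.60−19.00) − (30.76−18.57) = 12.60 − 12.19 = 0.41; fold change = 2^-0.41 = 0.753
CG25495: ΔΔCt = (34.07−19.00) − (31.29−18.57) = 15.07 − 12.72 = 2.35; fold change = 2^-2.35 = 0.196
CG19087: ΔΔCt = (24.96−19.00) − (21.19−18.57) = 5.96 − 2.62 = 3.34; fold change = 2^-3.34 = 0.099
CG19087 has the largest |ΔΔCt| = 3.34.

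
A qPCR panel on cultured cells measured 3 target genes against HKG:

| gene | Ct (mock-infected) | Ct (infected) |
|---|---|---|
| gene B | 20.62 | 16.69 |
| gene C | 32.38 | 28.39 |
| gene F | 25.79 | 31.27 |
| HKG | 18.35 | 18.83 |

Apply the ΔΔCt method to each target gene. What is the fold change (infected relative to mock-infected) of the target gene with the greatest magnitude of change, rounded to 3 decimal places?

gene B: ΔΔCt = (16.69−18.83) − (20.62−18.35) = -2.14 − 2.27 = -4.41; fold change = 2^4.41 = 21.259
gene C: ΔΔCt = (28.39−18.83) − (32.38−18.35) = 9.56 − 14.03 = -4.47; fold change = 2^4.47 = 22.162
gene F: ΔΔCt = (31.27−18.83) − (25.79−18.35) = 12.44 − 7.44 = 5.00; fold change = 2^-5.00 = 0.031
gene F has the largest |ΔΔCt| = 5.00.

0.031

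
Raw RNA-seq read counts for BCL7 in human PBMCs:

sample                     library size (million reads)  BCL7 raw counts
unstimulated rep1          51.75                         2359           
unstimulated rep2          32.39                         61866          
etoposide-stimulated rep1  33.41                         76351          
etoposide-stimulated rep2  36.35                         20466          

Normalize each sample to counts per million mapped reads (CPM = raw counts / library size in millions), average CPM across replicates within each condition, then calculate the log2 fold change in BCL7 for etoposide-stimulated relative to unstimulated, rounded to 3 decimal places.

CPM(unstimulated rep1) = 2359 / 51.75 = 45.5845
CPM(unstimulated rep2) = 61866 / 32.39 = 1910.0340
CPM(etoposide-stimulated rep1) = 76351 / 33.41 = 2285.2739
CPM(etoposide-stimulated rep2) = 20466 / 36.35 = 563.0261
mean CPM(unstimulated) = 977.8093; mean CPM(etoposide-stimulated) = 1424.1500
Fold change = 1424.1500 / 977.8093 = 1.45647
log2(1.45647) = 0.5425

0.542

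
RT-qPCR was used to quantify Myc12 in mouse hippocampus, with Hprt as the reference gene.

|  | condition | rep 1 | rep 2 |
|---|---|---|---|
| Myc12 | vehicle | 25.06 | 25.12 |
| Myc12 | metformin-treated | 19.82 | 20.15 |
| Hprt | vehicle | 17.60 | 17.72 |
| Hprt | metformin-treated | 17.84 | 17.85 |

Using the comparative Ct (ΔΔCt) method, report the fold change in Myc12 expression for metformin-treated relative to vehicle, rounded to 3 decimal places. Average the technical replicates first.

39.124

Mean Ct: Myc12 vehicle 25.090; Myc12 metformin-treated 19.985; Hprt vehicle 17.660; Hprt metformin-treated 17.845
ΔCt(vehicle) = 25.090 − 17.660 = 7.430
ΔCt(metformin-treated) = 19.985 − 17.845 = 2.140
ΔΔCt = 2.140 − 7.430 = -5.290
Fold change = 2^(−(-5.290)) = 2^5.290 = 39.1245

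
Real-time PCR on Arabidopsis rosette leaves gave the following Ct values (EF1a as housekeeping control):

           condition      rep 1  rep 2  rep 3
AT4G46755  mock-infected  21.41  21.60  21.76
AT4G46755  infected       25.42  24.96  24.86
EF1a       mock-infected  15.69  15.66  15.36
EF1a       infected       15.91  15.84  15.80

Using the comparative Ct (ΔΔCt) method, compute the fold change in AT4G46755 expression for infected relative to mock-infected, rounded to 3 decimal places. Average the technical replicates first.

Mean Ct: AT4G46755 mock-infected 21.590; AT4G46755 infected 25.080; EF1a mock-infected 15.570; EF1a infected 15.850
ΔCt(mock-infected) = 21.590 − 15.570 = 6.020
ΔCt(infected) = 25.080 − 15.850 = 9.230
ΔΔCt = 9.230 − 6.020 = 3.210
Fold change = 2^(−3.210) = 0.1081

0.108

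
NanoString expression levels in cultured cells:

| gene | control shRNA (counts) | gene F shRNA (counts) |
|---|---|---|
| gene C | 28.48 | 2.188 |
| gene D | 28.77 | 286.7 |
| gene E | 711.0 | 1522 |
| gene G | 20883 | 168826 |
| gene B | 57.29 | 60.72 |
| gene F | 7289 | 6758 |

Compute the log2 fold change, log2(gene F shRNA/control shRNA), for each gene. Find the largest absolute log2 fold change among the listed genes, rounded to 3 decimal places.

log2(2.188/28.48) = -3.702  (gene C)
log2(286.7/28.77) = 3.317  (gene D)
log2(1522/711.0) = 1.098  (gene E)
log2(168826/20883) = 3.015  (gene G)
log2(60.72/57.29) = 0.084  (gene B)
log2(6758/7289) = -0.109  (gene F)
The largest magnitude belongs to gene C.

3.702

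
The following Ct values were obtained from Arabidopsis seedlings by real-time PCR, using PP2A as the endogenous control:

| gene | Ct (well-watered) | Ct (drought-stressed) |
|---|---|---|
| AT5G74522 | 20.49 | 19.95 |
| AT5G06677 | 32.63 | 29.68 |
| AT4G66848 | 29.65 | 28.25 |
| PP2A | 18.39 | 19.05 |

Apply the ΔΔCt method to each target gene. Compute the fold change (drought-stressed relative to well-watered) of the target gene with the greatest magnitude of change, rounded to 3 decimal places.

12.210

AT5G74522: ΔΔCt = (19.95−19.05) − (20.49−18.39) = 0.90 − 2.10 = -1.20; fold change = 2^1.20 = 2.297
AT5G06677: ΔΔCt = (29.68−19.05) − (32.63−18.39) = 10.63 − 14.24 = -3.61; fold change = 2^3.61 = 12.210
AT4G66848: ΔΔCt = (28.25−19.05) − (29.65−18.39) = 9.20 − 11.26 = -2.06; fold change = 2^2.06 = 4.170
AT5G06677 has the largest |ΔΔCt| = 3.61.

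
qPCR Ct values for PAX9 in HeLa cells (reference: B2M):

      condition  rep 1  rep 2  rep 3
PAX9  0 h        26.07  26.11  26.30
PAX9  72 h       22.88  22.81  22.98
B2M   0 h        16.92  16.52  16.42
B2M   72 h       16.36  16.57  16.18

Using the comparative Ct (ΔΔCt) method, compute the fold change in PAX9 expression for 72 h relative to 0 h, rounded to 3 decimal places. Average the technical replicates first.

Mean Ct: PAX9 0 h 26.160; PAX9 72 h 22.890; B2M 0 h 16.620; B2M 72 h 16.370
ΔCt(0 h) = 26.160 − 16.620 = 9.540
ΔCt(72 h) = 22.890 − 16.370 = 6.520
ΔΔCt = 6.520 − 9.540 = -3.020
Fold change = 2^(−(-3.020)) = 2^3.020 = 8.1117

8.112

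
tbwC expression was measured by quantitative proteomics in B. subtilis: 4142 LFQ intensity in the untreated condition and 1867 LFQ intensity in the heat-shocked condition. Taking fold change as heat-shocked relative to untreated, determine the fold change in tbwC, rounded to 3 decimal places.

Fold change = 1867 / 4142 = 0.4507
tbwC is downregulated.

0.451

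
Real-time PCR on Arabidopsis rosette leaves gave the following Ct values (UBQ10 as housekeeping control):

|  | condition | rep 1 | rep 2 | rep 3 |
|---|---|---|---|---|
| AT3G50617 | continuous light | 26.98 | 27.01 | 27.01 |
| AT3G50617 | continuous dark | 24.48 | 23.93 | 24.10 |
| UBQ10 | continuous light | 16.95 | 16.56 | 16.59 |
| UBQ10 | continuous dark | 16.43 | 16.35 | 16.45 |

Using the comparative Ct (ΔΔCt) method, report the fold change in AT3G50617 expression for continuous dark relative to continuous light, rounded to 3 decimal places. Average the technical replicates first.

5.816

Mean Ct: AT3G50617 continuous light 27.000; AT3G50617 continuous dark 24.170; UBQ10 continuous light 16.700; UBQ10 continuous dark 16.410
ΔCt(continuous light) = 27.000 − 16.700 = 10.300
ΔCt(continuous dark) = 24.170 − 16.410 = 7.760
ΔΔCt = 7.760 − 10.300 = -2.540
Fold change = 2^(−(-2.540)) = 2^2.540 = 5.8159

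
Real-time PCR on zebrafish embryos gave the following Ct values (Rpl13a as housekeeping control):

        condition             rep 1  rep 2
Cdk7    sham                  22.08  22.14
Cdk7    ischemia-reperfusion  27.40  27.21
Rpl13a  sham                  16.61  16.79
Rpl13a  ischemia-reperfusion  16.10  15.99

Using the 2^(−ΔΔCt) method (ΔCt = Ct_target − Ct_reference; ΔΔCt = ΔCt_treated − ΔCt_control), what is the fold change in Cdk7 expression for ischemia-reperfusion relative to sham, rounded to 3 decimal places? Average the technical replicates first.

0.017

Mean Ct: Cdk7 sham 22.110; Cdk7 ischemia-reperfusion 27.305; Rpl13a sham 16.700; Rpl13a ischemia-reperfusion 16.045
ΔCt(sham) = 22.110 − 16.700 = 5.410
ΔCt(ischemia-reperfusion) = 27.305 − 16.045 = 11.260
ΔΔCt = 11.260 − 5.410 = 5.850
Fold change = 2^(−5.850) = 0.0173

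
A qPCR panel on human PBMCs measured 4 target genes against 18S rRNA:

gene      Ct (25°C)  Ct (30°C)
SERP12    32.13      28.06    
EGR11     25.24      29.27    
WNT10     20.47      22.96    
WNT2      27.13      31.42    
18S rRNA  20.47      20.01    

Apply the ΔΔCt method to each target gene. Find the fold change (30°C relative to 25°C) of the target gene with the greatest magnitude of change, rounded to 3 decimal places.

0.037

SERP12: ΔΔCt = (28.06−20.01) − (32.13−20.47) = 8.05 − 11.66 = -3.61; fold change = 2^3.61 = 12.210
EGR11: ΔΔCt = (29.27−20.01) − (25.24−20.47) = 9.26 − 4.77 = 4.49; fold change = 2^-4.49 = 0.045
WNT10: ΔΔCt = (22.96−20.01) − (20.47−20.47) = 2.95 − 0.00 = 2.95; fold change = 2^-2.95 = 0.129
WNT2: ΔΔCt = (31.42−20.01) − (27.13−20.47) = 11.41 − 6.66 = 4.75; fold change = 2^-4.75 = 0.037
WNT2 has the largest |ΔΔCt| = 4.75.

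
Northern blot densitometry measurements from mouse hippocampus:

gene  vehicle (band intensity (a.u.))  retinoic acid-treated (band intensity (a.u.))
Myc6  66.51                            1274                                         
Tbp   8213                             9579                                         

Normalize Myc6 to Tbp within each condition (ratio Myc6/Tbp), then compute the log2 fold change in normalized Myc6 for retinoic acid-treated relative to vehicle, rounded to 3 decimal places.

Myc6/Tbp (vehicle) = 66.51 / 8213 = 0.0080981
Myc6/Tbp (retinoic acid-treated) = 1274 / 9579 = 0.133
Fold change = 0.133 / 0.0080981 = 16.4234
log2(16.4234) = 4.0377

4.038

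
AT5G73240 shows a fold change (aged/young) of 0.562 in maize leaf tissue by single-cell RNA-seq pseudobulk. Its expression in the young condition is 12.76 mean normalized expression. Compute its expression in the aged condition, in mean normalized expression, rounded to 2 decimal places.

aged expression = 12.76 × 0.562 = 7.17

7.17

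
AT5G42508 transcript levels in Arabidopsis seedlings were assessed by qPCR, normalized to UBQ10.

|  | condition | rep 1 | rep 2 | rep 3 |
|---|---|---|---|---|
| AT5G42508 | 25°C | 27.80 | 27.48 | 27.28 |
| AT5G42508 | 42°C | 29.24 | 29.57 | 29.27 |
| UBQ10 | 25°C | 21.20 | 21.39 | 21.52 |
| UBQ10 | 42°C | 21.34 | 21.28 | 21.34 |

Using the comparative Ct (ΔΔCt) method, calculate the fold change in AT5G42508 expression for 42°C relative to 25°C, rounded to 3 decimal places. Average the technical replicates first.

Mean Ct: AT5G42508 25°C 27.520; AT5G42508 42°C 29.360; UBQ10 25°C 21.370; UBQ10 42°C 21.320
ΔCt(25°C) = 27.520 − 21.370 = 6.150
ΔCt(42°C) = 29.360 − 21.320 = 8.040
ΔΔCt = 8.040 − 6.150 = 1.890
Fold change = 2^(−1.890) = 0.2698

0.270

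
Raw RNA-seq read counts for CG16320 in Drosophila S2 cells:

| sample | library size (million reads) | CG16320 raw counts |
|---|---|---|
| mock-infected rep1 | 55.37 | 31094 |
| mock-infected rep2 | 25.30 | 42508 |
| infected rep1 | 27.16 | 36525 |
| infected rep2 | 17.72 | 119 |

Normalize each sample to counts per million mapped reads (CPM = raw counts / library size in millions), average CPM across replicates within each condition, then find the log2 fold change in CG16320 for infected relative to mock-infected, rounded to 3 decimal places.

-0.730

CPM(mock-infected rep1) = 31094 / 55.37 = 561.5676
CPM(mock-infected rep2) = 42508 / 25.30 = 1680.1581
CPM(infected rep1) = 36525 / 27.16 = 1344.8085
CPM(infected rep2) = 119 / 17.72 = 6.7156
mean CPM(mock-infected) = 1120.8629; mean CPM(infected) = 675.7621
Fold change = 675.7621 / 1120.8629 = 0.60289
log2(0.60289) = -0.7300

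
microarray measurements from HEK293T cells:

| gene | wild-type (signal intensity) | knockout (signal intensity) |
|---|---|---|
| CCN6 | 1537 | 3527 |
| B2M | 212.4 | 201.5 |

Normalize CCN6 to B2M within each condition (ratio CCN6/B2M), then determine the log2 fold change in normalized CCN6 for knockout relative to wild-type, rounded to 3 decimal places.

1.274

CCN6/B2M (wild-type) = 1537 / 212.4 = 7.2363
CCN6/B2M (knockout) = 3527 / 201.5 = 17.504
Fold change = 17.504 / 7.2363 = 2.4189
log2(2.4189) = 1.2743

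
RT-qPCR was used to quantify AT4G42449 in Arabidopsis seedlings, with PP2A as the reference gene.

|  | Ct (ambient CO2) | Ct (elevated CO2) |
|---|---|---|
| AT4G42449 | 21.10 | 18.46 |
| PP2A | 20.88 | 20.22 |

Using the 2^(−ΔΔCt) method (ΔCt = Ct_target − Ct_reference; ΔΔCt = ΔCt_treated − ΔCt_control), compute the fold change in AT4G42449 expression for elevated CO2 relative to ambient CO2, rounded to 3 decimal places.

ΔCt(ambient CO2) = 21.100 − 20.880 = 0.220
ΔCt(elevated CO2) = 18.460 − 20.220 = -1.760
ΔΔCt = -1.760 − 0.220 = -1.980
Fold change = 2^(−(-1.980)) = 2^1.980 = 3.9449

3.945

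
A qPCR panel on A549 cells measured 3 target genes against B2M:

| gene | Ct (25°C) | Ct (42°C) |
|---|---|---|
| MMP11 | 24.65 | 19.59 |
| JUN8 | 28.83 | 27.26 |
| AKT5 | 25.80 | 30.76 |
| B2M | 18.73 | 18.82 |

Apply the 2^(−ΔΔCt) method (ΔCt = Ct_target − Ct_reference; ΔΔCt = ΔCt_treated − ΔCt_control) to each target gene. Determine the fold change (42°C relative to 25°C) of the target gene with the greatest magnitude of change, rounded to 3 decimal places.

35.506

MMP11: ΔΔCt = (19.59−18.82) − (24.65−18.73) = 0.77 − 5.92 = -5.15; fold change = 2^5.15 = 35.506
JUN8: ΔΔCt = (27.26−18.82) − (28.83−18.73) = 8.44 − 10.10 = -1.66; fold change = 2^1.66 = 3.160
AKT5: ΔΔCt = (30.76−18.82) − (25.80−18.73) = 11.94 − 7.07 = 4.87; fold change = 2^-4.87 = 0.034
MMP11 has the largest |ΔΔCt| = 5.15.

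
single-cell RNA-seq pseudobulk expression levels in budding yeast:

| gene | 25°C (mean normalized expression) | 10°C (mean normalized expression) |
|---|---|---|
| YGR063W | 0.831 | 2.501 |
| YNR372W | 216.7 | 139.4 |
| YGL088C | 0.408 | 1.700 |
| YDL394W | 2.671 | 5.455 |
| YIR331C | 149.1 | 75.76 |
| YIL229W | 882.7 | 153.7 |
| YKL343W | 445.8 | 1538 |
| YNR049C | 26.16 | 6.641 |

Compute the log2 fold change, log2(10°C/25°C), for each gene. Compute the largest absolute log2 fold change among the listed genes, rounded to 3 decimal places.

log2(2.501/0.831) = 1.590  (YGR063W)
log2(139.4/216.7) = -0.636  (YNR372W)
log2(1.700/0.408) = 2.059  (YGL088C)
log2(5.455/2.671) = 1.030  (YDL394W)
log2(75.76/149.1) = -0.977  (YIR331C)
log2(153.7/882.7) = -2.522  (YIL229W)
log2(1538/445.8) = 1.787  (YKL343W)
log2(6.641/26.16) = -1.978  (YNR049C)
The largest magnitude belongs to YIL229W.

2.522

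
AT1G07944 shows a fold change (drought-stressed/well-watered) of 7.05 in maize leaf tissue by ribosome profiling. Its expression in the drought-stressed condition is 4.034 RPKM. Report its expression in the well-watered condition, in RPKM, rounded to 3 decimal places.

well-watered expression = 4.034 / 7.05 = 0.572

0.572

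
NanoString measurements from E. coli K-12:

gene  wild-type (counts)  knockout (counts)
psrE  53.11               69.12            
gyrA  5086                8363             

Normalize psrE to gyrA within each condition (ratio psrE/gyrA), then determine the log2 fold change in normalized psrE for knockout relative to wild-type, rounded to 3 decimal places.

psrE/gyrA (wild-type) = 53.11 / 5086 = 0.010442
psrE/gyrA (knockout) = 69.12 / 8363 = 0.008265
Fold change = 0.008265 / 0.010442 = 0.7915
log2(0.7915) = -0.3374

-0.337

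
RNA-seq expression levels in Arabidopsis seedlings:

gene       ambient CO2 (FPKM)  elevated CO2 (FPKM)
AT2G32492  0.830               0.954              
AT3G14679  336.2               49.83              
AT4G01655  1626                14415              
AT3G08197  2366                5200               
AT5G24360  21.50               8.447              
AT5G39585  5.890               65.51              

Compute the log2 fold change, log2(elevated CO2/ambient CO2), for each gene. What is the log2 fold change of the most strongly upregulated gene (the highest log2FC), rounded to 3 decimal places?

log2(0.954/0.830) = 0.201  (AT2G32492)
log2(49.83/336.2) = -2.754  (AT3G14679)
log2(14415/1626) = 3.148  (AT4G01655)
log2(5200/2366) = 1.136  (AT3G08197)
log2(8.447/21.50) = -1.348  (AT5G24360)
log2(65.51/5.890) = 3.475  (AT5G39585)
AT5G39585 is most strongly upregulated.

3.475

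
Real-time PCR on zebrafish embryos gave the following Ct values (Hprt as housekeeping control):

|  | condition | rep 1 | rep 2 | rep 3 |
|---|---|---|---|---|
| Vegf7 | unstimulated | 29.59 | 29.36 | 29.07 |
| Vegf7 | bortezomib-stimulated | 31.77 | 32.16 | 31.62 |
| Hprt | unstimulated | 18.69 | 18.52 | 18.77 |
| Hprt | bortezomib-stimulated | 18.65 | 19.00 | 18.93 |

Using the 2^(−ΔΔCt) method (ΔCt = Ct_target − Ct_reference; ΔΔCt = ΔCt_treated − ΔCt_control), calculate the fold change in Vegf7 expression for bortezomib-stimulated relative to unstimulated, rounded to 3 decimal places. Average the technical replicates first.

0.202

Mean Ct: Vegf7 unstimulated 29.340; Vegf7 bortezomib-stimulated 31.850; Hprt unstimulated 18.660; Hprt bortezomib-stimulated 18.860
ΔCt(unstimulated) = 29.340 − 18.660 = 10.680
ΔCt(bortezomib-stimulated) = 31.850 − 18.860 = 12.990
ΔΔCt = 12.990 − 10.680 = 2.310
Fold change = 2^(−2.310) = 0.2017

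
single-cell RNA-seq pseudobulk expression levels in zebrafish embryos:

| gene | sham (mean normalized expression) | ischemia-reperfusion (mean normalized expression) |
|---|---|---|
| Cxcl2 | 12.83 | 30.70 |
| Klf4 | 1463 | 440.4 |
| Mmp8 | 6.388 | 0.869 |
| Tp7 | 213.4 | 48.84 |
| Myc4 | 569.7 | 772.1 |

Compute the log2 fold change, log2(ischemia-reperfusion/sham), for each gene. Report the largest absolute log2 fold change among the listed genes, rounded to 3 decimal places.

log2(30.70/12.83) = 1.259  (Cxcl2)
log2(440.4/1463) = -1.732  (Klf4)
log2(0.869/6.388) = -2.878  (Mmp8)
log2(48.84/213.4) = -2.127  (Tp7)
log2(772.1/569.7) = 0.439  (Myc4)
The largest magnitude belongs to Mmp8.

2.878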